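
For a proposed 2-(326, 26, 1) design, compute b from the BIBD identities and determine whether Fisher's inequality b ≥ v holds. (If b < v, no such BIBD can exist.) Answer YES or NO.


b = λv(v − 1)/(k(k − 1)) = 1·326·325/(26·25) = 105950/650 = 163.
Compare with v = 326: b < v, so Fisher's inequality fails.

NO


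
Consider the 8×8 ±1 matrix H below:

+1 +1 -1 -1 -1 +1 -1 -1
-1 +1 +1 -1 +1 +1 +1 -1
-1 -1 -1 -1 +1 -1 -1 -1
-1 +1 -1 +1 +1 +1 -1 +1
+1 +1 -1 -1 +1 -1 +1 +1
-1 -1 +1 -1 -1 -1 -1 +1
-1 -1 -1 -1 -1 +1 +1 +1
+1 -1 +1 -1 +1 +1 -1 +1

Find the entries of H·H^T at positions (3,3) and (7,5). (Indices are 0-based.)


Row 3 of H: [-1, 1, -1, 1, 1, 1, -1, 1].
Row 5 of H: [-1, -1, 1, -1, -1, -1, -1, 1].
Row 7 of H: [1, -1, 1, -1, 1, 1, -1, 1].
(H·H^T)[3][3] = Σ_j H[3][j]·H[3][j] = (-1)² + (1)² + (-1)² + (1)² + (1)² + (1)² + (-1)² + (1)² = 1 + 1 + 1 + 1 + 1 + 1 + 1 + 1 = 8.
(H·H^T)[7][5] = Σ_j H[7][j]·H[5][j] = (1)·(-1) + (-1)·(-1) + (1)·(1) + (-1)·(-1) + (1)·(-1) + (1)·(-1) + (-1)·(-1) + (1)·(1) = -1 + 1 + 1 + 1 + -1 + -1 + 1 + 1 = 2.
Rows 7 and 5 are not orthogonal (dot product = 2 ≠ 0), so H is not a Hadamard matrix.

(3,3) entry = 8; (7,5) entry = 2.


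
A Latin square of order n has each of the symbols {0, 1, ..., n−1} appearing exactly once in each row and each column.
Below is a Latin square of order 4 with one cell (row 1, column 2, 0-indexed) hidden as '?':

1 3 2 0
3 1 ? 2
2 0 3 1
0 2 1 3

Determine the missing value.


Row 1 contains symbols [1, 2, 3] — missing [0].
Column 2 contains symbols [1, 2, 3] — missing [0].
The missing symbol must appear in both missing sets; intersection = [0].
Therefore the hidden value is 0.

Missing value = 0.


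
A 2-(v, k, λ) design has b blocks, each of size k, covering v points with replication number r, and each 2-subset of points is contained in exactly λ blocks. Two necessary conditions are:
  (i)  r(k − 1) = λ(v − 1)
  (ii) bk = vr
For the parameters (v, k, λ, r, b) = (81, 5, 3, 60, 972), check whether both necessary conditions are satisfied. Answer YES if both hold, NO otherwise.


Condition (i): r(k − 1) = 60·4 = 240; λ(v − 1) = 3·80 = 240. Match? YES.
Condition (ii): bk = 972·5 = 4860; vr = 81·60 = 4860. Match? YES.
Both conditions hold? YES.

YES


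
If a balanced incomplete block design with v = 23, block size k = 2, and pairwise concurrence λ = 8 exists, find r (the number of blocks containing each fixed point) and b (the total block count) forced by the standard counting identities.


Any 2-(v, k, λ) BIBD satisfies two necessary conditions:
  (i)  Each point sits in r blocks, and counting incidences through any fixed point gives r(k − 1) = λ(v − 1), so r = λ(v − 1)/(k − 1).
  (ii) Total incidences bk = vr, so b = vr/k.
Step 1: r = λ(v − 1)/(k − 1) = 8·(23 − 1)/(2 − 1) = 8·22/1 = 176/1 = 176.
Step 2: b = vr/k = 23·176/2 = 4048/2 = 2024.
Check integrality: r = 176 ∈ Z ✓, b = 2024 ∈ Z ✓.
(These identities are necessary conditions: they determine r and b for any design with these parameters, but do not by themselves prove that one exists.)

r = 176, b = 2024.


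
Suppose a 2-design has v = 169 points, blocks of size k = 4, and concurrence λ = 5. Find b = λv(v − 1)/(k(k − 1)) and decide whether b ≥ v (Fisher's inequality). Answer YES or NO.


r = λ(v − 1)/(k − 1) = 5·168/3 = 280.
b = vr/k = 169·280/4 = 11830.
Fisher's inequality: b ≥ v ⇔ 11830 ≥ 169? YES.

YES


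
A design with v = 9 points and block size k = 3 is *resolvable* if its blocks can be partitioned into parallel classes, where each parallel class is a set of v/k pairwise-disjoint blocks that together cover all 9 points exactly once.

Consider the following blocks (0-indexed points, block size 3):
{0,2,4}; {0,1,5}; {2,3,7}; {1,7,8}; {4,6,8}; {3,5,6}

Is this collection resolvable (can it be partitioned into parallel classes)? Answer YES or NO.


v = 9, block size k = 3, number of blocks = 6.
For resolvability, blocks must partition into parallel classes of size v/k = 3.
Total blocks must therefore be a multiple of 3: 6 = 3·2 + 0 ⇒ divisible ✓.
Greedy packing gives 2 candidate class(es). Each should be a full parallel class (size 3, covers all 9 points).
  Class 1 (3 blocks): {0,2,4}; {1,7,8}; {3,5,6}. Points covered: [0, 1, 2, 3, 4, 5, 6, 7, 8].
  Class 2 (3 blocks): {0,1,5}; {2,3,7}; {4,6,8}. Points covered: [0, 1, 2, 3, 4, 5, 6, 7, 8].
All classes full (size 3)? YES. All classes cover every point? YES.
Resolvable? YES.

YES


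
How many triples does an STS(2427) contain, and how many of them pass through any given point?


An STS(v) is a 2-(v, 3, 1) BIBD: block size k = 3, λ = 1.
Replication: r(k − 1) = λ(v − 1) ⇒ r·2 = 2427 − 1 = 2426 ⇒ r = 1213.
Block count: b = v(v − 1)/6 = 2427·2426/6 = 5887902/6 = 981317.

r = 1213, b = 981317.


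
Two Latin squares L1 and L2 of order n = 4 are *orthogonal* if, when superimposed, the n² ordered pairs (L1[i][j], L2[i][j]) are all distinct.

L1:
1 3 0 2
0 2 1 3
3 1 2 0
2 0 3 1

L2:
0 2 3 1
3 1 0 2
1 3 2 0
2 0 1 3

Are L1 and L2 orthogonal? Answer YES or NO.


Form the n² = 16 superimposed pairs (L1[i][j], L2[i][j]), row by row (rows and columns indexed from 0):
row 0: (1,0) (3,2) (0,3) (2,1)
row 1: (0,3) (2,1) (1,0) (3,2)
row 2: (3,1) (1,3) (2,2) (0,0)
row 3: (2,2) (0,0) (3,1) (1,3)
Orthogonality requires all 16 pairs distinct.
But the pair (0,3) repeats: cell (0,2) has L1 = 0, L2 = 3, and cell (1,0) has L1 = 0, L2 = 3.
A repeated pair means some other pair never occurs (only 8 distinct pairs out of 16), so the squares are not orthogonal.
Conclusion: NO.

NO


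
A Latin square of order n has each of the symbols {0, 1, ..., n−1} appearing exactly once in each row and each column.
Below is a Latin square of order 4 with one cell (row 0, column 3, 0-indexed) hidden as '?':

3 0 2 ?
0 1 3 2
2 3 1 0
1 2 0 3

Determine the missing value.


Row 0 contains symbols [0, 2, 3] — missing [1].
Column 3 contains symbols [0, 2, 3] — missing [1].
The missing symbol must appear in both missing sets; intersection = [1].
Therefore the hidden value is 1.

Missing value = 1.


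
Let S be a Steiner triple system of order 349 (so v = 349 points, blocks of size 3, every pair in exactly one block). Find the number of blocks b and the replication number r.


An STS(v) is a 2-(v, 3, 1) BIBD: block size k = 3, λ = 1.
Replication: r(k − 1) = λ(v − 1) ⇒ r·2 = 349 − 1 = 348 ⇒ r = 174.
Block count: b = v(v − 1)/6 = 349·348/6 = 121452/6 = 20242.
(Check via bk = vr: 20242·3 = 60726 = 349·174 = 60726 ✓.)

r = 174, b = 20242.


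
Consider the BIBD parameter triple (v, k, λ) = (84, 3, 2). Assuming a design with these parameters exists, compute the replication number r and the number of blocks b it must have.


Any 2-(v, k, λ) BIBD satisfies two necessary conditions:
  (i)  Each point sits in r blocks, and counting incidences through any fixed point gives r(k − 1) = λ(v − 1), so r = λ(v − 1)/(k − 1).
  (ii) Total incidences bk = vr, so b = vr/k.
Step 1: r = λ(v − 1)/(k − 1) = 2·(84 − 1)/(3 − 1) = 2·83/2 = 166/2 = 83.
Step 2: b = vr/k = 84·83/3 = 6972/3 = 2324.
Check integrality: r = 83 ∈ Z ✓, b = 2324 ∈ Z ✓.
(These identities are necessary conditions: they determine r and b for any design with these parameters, but do not by themselves prove that one exists.)

r = 83, b = 2324.


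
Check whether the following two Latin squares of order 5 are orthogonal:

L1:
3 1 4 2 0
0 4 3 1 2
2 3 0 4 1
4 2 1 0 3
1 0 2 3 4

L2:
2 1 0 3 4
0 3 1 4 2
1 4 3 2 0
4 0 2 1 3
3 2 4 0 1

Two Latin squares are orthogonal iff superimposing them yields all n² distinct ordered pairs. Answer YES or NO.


Form the n² = 25 superimposed pairs (L1[i][j], L2[i][j]), row by row (rows and columns indexed from 0):
row 0: (3,2) (1,1) (4,0) (2,3) (0,4)
row 1: (0,0) (4,3) (3,1) (1,4) (2,2)
row 2: (2,1) (3,4) (0,3) (4,2) (1,0)
row 3: (4,4) (2,0) (1,2) (0,1) (3,3)
row 4: (1,3) (0,2) (2,4) (3,0) (4,1)
Orthogonality requires all 25 pairs distinct.
Check by first coordinate: for each symbol s of L1, list the L2 entries in the n cells where L1 = s; they must all differ.
  L1 = 0: L2 entries (in reading order) 4, 0, 3, 1, 2 — all 5 distinct ✓
  L1 = 1: L2 entries (in reading order) 1, 4, 0, 2, 3 — all 5 distinct ✓
  L1 = 2: L2 entries (in reading order) 3, 2, 1, 0, 4 — all 5 distinct ✓
  L1 = 3: L2 entries (in reading order) 2, 1, 4, 3, 0 — all 5 distinct ✓
  L1 = 4: L2 entries (in reading order) 0, 3, 2, 4, 1 — all 5 distinct ✓
Every symbol of L1 meets every symbol of L2 exactly once, so all 25 pairs are distinct (25 of 25).
Conclusion: YES.

YES


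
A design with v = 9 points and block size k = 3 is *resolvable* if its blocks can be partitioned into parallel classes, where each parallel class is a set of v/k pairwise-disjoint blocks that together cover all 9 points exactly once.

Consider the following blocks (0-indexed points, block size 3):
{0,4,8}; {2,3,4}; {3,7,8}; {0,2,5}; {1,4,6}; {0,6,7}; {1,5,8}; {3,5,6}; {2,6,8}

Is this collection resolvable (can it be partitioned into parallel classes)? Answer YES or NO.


v = 9, block size k = 3, number of blocks = 9.
For resolvability, blocks must partition into parallel classes of size v/k = 3.
Total blocks must therefore be a multiple of 3: 9 = 3·3 + 0 ⇒ divisible ✓.
Consider block {0,4,8}. The only other block(s) in the collection disjoint from it are {3,5,6} — just 1 block(s). Any parallel class containing {0,4,8} would need 2 other blocks each disjoint from it, so no parallel class of size 3 can contain {0,4,8}.
Since every block must belong to some parallel class in a resolution, the collection cannot be partitioned into parallel classes.
Resolvable? NO.

NO


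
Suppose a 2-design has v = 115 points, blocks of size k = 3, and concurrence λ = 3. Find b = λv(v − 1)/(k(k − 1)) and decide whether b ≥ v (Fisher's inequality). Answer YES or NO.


r = λ(v − 1)/(k − 1) = 3·114/2 = 171.
b = vr/k = 115·171/3 = 6555.
Fisher's inequality: b ≥ v ⇔ 6555 ≥ 115? YES.

YES


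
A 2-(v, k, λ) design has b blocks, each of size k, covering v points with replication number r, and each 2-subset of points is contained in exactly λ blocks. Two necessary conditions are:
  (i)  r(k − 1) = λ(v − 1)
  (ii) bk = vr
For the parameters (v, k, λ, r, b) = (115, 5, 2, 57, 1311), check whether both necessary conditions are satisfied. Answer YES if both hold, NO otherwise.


Condition (i): r(k − 1) = 57·4 = 228; λ(v − 1) = 2·114 = 228. Match? YES.
Condition (ii): bk = 1311·5 = 6555; vr = 115·57 = 6555. Match? YES.
Both conditions hold? YES.

YES


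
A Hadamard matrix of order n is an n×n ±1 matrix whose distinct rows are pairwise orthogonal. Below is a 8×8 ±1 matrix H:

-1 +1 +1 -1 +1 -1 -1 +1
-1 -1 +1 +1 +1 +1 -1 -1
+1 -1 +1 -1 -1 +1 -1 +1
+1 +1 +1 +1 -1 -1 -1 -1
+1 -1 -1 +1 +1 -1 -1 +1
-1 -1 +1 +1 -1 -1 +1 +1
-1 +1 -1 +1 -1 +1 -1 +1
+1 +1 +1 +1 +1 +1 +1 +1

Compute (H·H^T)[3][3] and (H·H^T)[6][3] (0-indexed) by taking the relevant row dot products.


Row 3 of H: [1, 1, 1, 1, -1, -1, -1, -1].
Row 6 of H: [-1, 1, -1, 1, -1, 1, -1, 1].
(H·H^T)[3][3] = Σ_j H[3][j]·H[3][j] = (1)² + (1)² + (1)² + (1)² + (-1)² + (-1)² + (-1)² + (-1)² = 1 + 1 + 1 + 1 + 1 + 1 + 1 + 1 = 8.
(H·H^T)[6][3] = Σ_j H[6][j]·H[3][j] = (-1)·(1) + (1)·(1) + (-1)·(1) + (1)·(1) + (-1)·(-1) + (1)·(-1) + (-1)·(-1) + (1)·(-1) = -1 + 1 + -1 + 1 + 1 + -1 + 1 + -1 = 0.
So rows 6 and 3 are orthogonal; the diagonal entry equals n = 8.

(3,3) entry = 8; (6,3) entry = 0.


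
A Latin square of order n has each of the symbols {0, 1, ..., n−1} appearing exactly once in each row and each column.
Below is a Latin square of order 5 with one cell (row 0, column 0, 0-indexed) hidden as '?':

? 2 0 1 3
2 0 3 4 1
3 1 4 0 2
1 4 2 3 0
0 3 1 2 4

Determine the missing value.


Row 0 contains symbols [0, 1, 2, 3] — missing [4].
Column 0 contains symbols [0, 1, 2, 3] — missing [4].
The missing symbol must appear in both missing sets; intersection = [4].
Therefore the hidden value is 4.

Missing value = 4.


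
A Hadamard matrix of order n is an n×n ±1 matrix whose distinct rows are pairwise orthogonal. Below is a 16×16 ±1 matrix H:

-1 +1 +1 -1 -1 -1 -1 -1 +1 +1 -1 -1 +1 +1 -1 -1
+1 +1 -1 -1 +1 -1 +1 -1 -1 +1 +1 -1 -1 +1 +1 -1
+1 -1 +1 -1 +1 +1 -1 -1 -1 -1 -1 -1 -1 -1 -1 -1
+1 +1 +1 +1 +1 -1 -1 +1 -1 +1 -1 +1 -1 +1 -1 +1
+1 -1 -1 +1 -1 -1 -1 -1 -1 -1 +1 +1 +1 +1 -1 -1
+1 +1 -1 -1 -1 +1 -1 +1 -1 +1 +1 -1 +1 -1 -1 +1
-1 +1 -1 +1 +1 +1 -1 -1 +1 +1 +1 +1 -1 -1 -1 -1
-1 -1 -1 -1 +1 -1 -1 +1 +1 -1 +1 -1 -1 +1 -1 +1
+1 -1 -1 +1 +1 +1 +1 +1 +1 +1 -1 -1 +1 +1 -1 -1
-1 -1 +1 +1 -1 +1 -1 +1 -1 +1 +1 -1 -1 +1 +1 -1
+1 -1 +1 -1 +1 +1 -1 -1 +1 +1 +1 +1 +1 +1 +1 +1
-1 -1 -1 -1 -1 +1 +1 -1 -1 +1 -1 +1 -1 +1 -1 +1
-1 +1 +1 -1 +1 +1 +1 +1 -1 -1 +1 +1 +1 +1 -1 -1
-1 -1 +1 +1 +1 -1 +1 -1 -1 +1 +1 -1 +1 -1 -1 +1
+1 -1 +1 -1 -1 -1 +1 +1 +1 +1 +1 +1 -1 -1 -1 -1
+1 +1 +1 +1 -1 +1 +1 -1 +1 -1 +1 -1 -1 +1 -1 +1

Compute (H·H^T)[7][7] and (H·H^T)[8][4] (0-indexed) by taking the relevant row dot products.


Row 4 of H: [1, -1, -1, 1, -1, -1, -1, -1, -1, -1, 1, 1, 1, 1, -1, -1].
Row 7 of H: [-1, -1, -1, -1, 1, -1, -1, 1, 1, -1, 1, -1, -1, 1, -1, 1].
Row 8 of H: [1, -1, -1, 1, 1, 1, 1, 1, 1, 1, -1, -1, 1, 1, -1, -1].
(H·H^T)[7][7] = Σ_j H[7][j]·H[7][j] = (-1)² + (-1)² + (-1)² + (-1)² + (1)² + (-1)² + (-1)² + (1)² + (1)² + (-1)² + (1)² + (-1)² + (-1)² + (1)² + (-1)² + (1)² = 1 + 1 + 1 + 1 + 1 + 1 + 1 + 1 + 1 + 1 + 1 + 1 + 1 + 1 + 1 + 1 = 16.
(H·H^T)[8][4] = Σ_j H[8][j]·H[4][j] = (1)·(1) + (-1)·(-1) + (-1)·(-1) + (1)·(1) + (1)·(-1) + (1)·(-1) + (1)·(-1) + (1)·(-1) + (1)·(-1) + (1)·(-1) + (-1)·(1) + (-1)·(1) + (1)·(1) + (1)·(1) + (-1)·(-1) + (-1)·(-1) = 1 + 1 + 1 + 1 + -1 + -1 + -1 + -1 + -1 + -1 + -1 + -1 + 1 + 1 + 1 + 1 = 0.
So rows 8 and 4 are orthogonal; the diagonal entry equals n = 16.

(7,7) entry = 16; (8,4) entry = 0.


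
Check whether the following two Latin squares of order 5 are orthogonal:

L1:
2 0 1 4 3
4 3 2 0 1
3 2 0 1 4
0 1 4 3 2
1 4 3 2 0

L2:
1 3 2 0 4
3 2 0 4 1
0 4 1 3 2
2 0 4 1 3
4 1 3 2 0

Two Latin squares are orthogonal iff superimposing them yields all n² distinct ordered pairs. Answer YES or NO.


Form the n² = 25 superimposed pairs (L1[i][j], L2[i][j]), row by row (rows and columns indexed from 0):
row 0: (2,1) (0,3) (1,2) (4,0) (3,4)
row 1: (4,3) (3,2) (2,0) (0,4) (1,1)
row 2: (3,0) (2,4) (0,1) (1,3) (4,2)
row 3: (0,2) (1,0) (4,4) (3,1) (2,3)
row 4: (1,4) (4,1) (3,3) (2,2) (0,0)
Orthogonality requires all 25 pairs distinct.
Check by first coordinate: for each symbol s of L1, list the L2 entries in the n cells where L1 = s; they must all differ.
  L1 = 0: L2 entries (in reading order) 3, 4, 1, 2, 0 — all 5 distinct ✓
  L1 = 1: L2 entries (in reading order) 2, 1, 3, 0, 4 — all 5 distinct ✓
  L1 = 2: L2 entries (in reading order) 1, 0, 4, 3, 2 — all 5 distinct ✓
  L1 = 3: L2 entries (in reading order) 4, 2, 0, 1, 3 — all 5 distinct ✓
  L1 = 4: L2 entries (in reading order) 0, 3, 2, 4, 1 — all 5 distinct ✓
Every symbol of L1 meets every symbol of L2 exactly once, so all 25 pairs are distinct (25 of 25).
Conclusion: YES.

YES


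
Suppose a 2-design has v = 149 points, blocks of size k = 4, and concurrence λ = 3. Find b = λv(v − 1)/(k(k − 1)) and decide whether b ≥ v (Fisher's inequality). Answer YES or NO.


b = λv(v − 1)/(k(k − 1)) = 3·149·148/(4·3) = 66156/12 = 5513.
Compare with v = 149: b ≥ v, so Fisher's inequality holds.

YES


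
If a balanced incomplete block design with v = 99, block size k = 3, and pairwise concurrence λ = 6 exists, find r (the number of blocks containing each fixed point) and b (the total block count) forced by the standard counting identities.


Any 2-(v, k, λ) BIBD satisfies two necessary conditions:
  (i)  Each point sits in r blocks, and counting incidences through any fixed point gives r(k − 1) = λ(v − 1), so r = λ(v − 1)/(k − 1).
  (ii) Total incidences bk = vr, so b = vr/k.
Step 1: r = λ(v − 1)/(k − 1) = 6·(99 − 1)/(3 − 1) = 6·98/2 = 588/2 = 294.
Step 2: b = vr/k = 99·294/3 = 29106/3 = 9702.
Check integrality: r = 294 ∈ Z ✓, b = 9702 ∈ Z ✓.
(These identities are necessary conditions: they determine r and b for any design with these parameters, but do not by themselves prove that one exists.)

r = 294, b = 9702.


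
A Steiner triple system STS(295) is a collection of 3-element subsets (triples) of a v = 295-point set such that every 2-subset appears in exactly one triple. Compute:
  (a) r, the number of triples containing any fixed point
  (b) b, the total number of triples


An STS(v) is a 2-(v, 3, 1) BIBD: block size k = 3, λ = 1.
Replication: r(k − 1) = λ(v − 1) ⇒ r·2 = 295 − 1 = 294 ⇒ r = 147.
Block count: bk = vr ⇒ b·3 = 295·147 = 43365 ⇒ b = 14455.
(Check via b = v(v − 1)/6 = 295·294/6 = 86730/6 = 14455.)

r = 147, b = 14455.


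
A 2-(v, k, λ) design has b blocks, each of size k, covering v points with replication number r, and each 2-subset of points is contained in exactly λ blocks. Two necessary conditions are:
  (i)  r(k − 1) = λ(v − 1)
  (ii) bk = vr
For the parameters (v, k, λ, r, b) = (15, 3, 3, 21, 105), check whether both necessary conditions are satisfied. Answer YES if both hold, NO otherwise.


Condition (i): r(k − 1) = 21·2 = 42; λ(v − 1) = 3·14 = 42. Match? YES.
Condition (ii): bk = 105·3 = 315; vr = 15·21 = 315. Match? YES.
Both conditions hold? YES.

YES


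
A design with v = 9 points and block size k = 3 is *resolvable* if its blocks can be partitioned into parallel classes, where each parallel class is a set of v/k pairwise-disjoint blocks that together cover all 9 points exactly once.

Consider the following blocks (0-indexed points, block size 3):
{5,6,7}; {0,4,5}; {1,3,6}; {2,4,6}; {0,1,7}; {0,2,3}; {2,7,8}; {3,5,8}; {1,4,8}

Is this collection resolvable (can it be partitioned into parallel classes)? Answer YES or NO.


v = 9, block size k = 3, number of blocks = 9.
For resolvability, blocks must partition into parallel classes of size v/k = 3.
Total blocks must therefore be a multiple of 3: 9 = 3·3 + 0 ⇒ divisible ✓.
Greedy packing gives 3 candidate class(es). Each should be a full parallel class (size 3, covers all 9 points).
  Class 1 (3 blocks): {5,6,7}; {0,2,3}; {1,4,8}. Points covered: [0, 1, 2, 3, 4, 5, 6, 7, 8].
  Class 2 (3 blocks): {0,4,5}; {1,3,6}; {2,7,8}. Points covered: [0, 1, 2, 3, 4, 5, 6, 7, 8].
  Class 3 (3 blocks): {2,4,6}; {0,1,7}; {3,5,8}. Points covered: [0, 1, 2, 3, 4, 5, 6, 7, 8].
All classes full (size 3)? YES. All classes cover every point? YES.
Resolvable? YES.

YES


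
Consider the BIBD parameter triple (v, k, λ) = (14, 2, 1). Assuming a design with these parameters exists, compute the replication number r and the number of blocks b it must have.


Any 2-(v, k, λ) BIBD satisfies two necessary conditions:
  (i)  Each point sits in r blocks, and counting incidences through any fixed point gives r(k − 1) = λ(v − 1), so r = λ(v − 1)/(k − 1).
  (ii) Total incidences bk = vr, so b = vr/k.
Step 1: r = λ(v − 1)/(k − 1) = 1·(14 − 1)/(2 − 1) = 1·13/1 = 13/1 = 13.
Step 2: b = vr/k = 14·13/2 = 182/2 = 91.
Check integrality: r = 13 ∈ Z ✓, b = 91 ∈ Z ✓.
(These identities are necessary conditions: they determine r and b for any design with these parameters, but do not by themselves prove that one exists.)

r = 13, b = 91.


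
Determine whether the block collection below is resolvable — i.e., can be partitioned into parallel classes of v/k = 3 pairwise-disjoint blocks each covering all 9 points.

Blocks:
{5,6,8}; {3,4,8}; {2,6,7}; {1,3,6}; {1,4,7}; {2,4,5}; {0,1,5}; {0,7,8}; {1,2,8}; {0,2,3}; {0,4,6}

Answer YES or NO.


v = 9, block size k = 3, number of blocks = 11.
For resolvability, blocks must partition into parallel classes of size v/k = 3.
Total blocks must therefore be a multiple of 3: 11 = 3·3 + 2 ⇒ not divisible ✗.
Resolvable? NO.

NO


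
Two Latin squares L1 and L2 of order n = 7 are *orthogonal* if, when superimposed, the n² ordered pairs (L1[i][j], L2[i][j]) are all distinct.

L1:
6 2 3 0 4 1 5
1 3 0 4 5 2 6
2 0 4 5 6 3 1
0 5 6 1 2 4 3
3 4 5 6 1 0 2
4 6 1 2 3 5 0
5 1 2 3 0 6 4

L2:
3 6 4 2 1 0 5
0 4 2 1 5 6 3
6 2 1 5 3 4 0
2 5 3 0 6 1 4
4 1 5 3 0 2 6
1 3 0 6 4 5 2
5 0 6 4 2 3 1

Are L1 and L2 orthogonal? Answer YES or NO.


Form the n² = 49 superimposed pairs (L1[i][j], L2[i][j]), row by row (rows and columns indexed from 0):
row 0: (6,3) (2,6) (3,4) (0,2) (4,1) (1,0) (5,5)
row 1: (1,0) (3,4) (0,2) (4,1) (5,5) (2,6) (6,3)
row 2: (2,6) (0,2) (4,1) (5,5) (6,3) (3,4) (1,0)
row 3: (0,2) (5,5) (6,3) (1,0) (2,6) (4,1) (3,4)
row 4: (3,4) (4,1) (5,5) (6,3) (1,0) (0,2) (2,6)
row 5: (4,1) (6,3) (1,0) (2,6) (3,4) (5,5) (0,2)
row 6: (5,5) (1,0) (2,6) (3,4) (0,2) (6,3) (4,1)
Orthogonality requires all 49 pairs distinct.
But the pair (1,0) repeats: cell (0,5) has L1 = 1, L2 = 0, and cell (1,0) has L1 = 1, L2 = 0.
A repeated pair means some other pair never occurs (only 7 distinct pairs out of 49), so the squares are not orthogonal.
Conclusion: NO.

NO


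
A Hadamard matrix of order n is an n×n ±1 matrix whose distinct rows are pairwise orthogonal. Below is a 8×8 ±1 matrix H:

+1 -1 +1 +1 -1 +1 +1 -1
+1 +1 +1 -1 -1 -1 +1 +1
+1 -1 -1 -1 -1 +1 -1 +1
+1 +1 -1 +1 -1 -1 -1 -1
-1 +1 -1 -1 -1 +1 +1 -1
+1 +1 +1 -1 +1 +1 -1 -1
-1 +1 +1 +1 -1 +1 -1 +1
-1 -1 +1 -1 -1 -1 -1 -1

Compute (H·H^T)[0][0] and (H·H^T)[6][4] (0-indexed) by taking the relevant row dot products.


Row 0 of H: [1, -1, 1, 1, -1, 1, 1, -1].
Row 4 of H: [-1, 1, -1, -1, -1, 1, 1, -1].
Row 6 of H: [-1, 1, 1, 1, -1, 1, -1, 1].
(H·H^T)[0][0] = Σ_j H[0][j]·H[0][j] = (1)² + (-1)² + (1)² + (1)² + (-1)² + (1)² + (1)² + (-1)² = 1 + 1 + 1 + 1 + 1 + 1 + 1 + 1 = 8.
(H·H^T)[6][4] = Σ_j H[6][j]·H[4][j] = (-1)·(-1) + (1)·(1) + (1)·(-1) + (1)·(-1) + (-1)·(-1) + (1)·(1) + (-1)·(1) + (1)·(-1) = 1 + 1 + -1 + -1 + 1 + 1 + -1 + -1 = 0.
So rows 6 and 4 are orthogonal; the diagonal entry equals n = 8.

(0,0) entry = 8; (6,4) entry = 0.


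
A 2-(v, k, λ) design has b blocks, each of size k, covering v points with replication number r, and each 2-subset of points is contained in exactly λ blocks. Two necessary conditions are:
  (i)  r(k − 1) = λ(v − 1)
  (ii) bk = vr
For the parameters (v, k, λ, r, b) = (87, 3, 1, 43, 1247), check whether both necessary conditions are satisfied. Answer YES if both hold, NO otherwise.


Condition (i): r(k − 1) = 43·2 = 86; λ(v − 1) = 1·86 = 86. Match? YES.
Condition (ii): bk = 1247·3 = 3741; vr = 87·43 = 3741. Match? YES.
Both conditions hold? YES.

YES


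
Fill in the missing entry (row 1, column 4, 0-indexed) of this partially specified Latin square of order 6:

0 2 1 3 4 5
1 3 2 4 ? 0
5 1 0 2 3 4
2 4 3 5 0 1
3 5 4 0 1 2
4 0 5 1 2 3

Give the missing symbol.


Row 1 contains symbols [0, 1, 2, 3, 4] — missing [5].
Column 4 contains symbols [0, 1, 2, 3, 4] — missing [5].
The missing symbol must appear in both missing sets; intersection = [5].
Therefore the hidden value is 5.

Missing value = 5.


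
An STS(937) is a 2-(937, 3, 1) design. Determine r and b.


An STS(v) is a 2-(v, 3, 1) BIBD: block size k = 3, λ = 1.
Replication: r(k − 1) = λ(v − 1) ⇒ r·2 = 937 − 1 = 936 ⇒ r = 468.
Block count: bk = vr ⇒ b·3 = 937·468 = 438516 ⇒ b = 146172.

r = 468, b = 146172.


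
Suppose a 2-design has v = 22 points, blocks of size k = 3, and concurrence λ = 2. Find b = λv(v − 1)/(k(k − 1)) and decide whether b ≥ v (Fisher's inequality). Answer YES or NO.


b = λv(v − 1)/(k(k − 1)) = 2·22·21/(3·2) = 924/6 = 154.
Compare with v = 22: b ≥ v, so Fisher's inequality holds.

YES


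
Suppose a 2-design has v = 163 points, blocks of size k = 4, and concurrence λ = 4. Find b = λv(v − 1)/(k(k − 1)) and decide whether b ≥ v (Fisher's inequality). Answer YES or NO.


r = λ(v − 1)/(k − 1) = 4·162/3 = 216.
b = vr/k = 163·216/4 = 8802.
Fisher's inequality: b ≥ v ⇔ 8802 ≥ 163? YES.

YES


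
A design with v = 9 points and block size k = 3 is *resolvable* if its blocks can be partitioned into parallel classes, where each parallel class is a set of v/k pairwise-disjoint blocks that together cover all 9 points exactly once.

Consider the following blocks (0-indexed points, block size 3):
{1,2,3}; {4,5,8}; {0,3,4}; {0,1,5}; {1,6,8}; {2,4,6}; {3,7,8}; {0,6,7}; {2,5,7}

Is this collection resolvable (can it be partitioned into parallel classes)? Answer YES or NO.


v = 9, block size k = 3, number of blocks = 9.
For resolvability, blocks must partition into parallel classes of size v/k = 3.
Total blocks must therefore be a multiple of 3: 9 = 3·3 + 0 ⇒ divisible ✓.
Greedy packing gives 3 candidate class(es). Each should be a full parallel class (size 3, covers all 9 points).
  Class 1 (3 blocks): {1,2,3}; {4,5,8}; {0,6,7}. Points covered: [0, 1, 2, 3, 4, 5, 6, 7, 8].
  Class 2 (3 blocks): {0,3,4}; {1,6,8}; {2,5,7}. Points covered: [0, 1, 2, 3, 4, 5, 6, 7, 8].
  Class 3 (3 blocks): {0,1,5}; {2,4,6}; {3,7,8}. Points covered: [0, 1, 2, 3, 4, 5, 6, 7, 8].
All classes full (size 3)? YES. All classes cover every point? YES.
Resolvable? YES.

YES


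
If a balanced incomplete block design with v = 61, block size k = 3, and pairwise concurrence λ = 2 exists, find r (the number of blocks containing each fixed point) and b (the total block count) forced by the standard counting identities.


Any 2-(v, k, λ) BIBD satisfies two necessary conditions:
  (i)  Each point sits in r blocks, and counting incidences through any fixed point gives r(k − 1) = λ(v − 1), so r = λ(v − 1)/(k − 1).
  (ii) Total incidences bk = vr, so b = vr/k.
Step 1: r = λ(v − 1)/(k − 1) = 2·(61 − 1)/(3 − 1) = 2·60/2 = 120/2 = 60.
Step 2: b = vr/k = 61·60/3 = 3660/3 = 1220.
Check integrality: r = 60 ∈ Z ✓, b = 1220 ∈ Z ✓.
(These identities are necessary conditions: they determine r and b for any design with these parameters, but do not by themselves prove that one exists.)

r = 60, b = 1220.


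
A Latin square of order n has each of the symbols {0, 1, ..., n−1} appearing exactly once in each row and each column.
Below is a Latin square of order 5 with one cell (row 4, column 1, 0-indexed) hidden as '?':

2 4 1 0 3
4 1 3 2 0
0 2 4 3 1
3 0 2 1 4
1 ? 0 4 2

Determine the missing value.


Row 4 contains symbols [0, 1, 2, 4] — missing [3].
Column 1 contains symbols [0, 1, 2, 4] — missing [3].
The missing symbol must appear in both missing sets; intersection = [3].
Therefore the hidden value is 3.

Missing value = 3.


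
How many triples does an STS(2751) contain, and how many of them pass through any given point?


An STS(v) is a 2-(v, 3, 1) BIBD: block size k = 3, λ = 1.
Replication: r(k − 1) = λ(v − 1) ⇒ r·2 = 2751 − 1 = 2750 ⇒ r = 1375.
Block count: bk = vr ⇒ b·3 = 2751·1375 = 3782625 ⇒ b = 1260875.
(Check via b = v(v − 1)/6 = 2751·2750/6 = 7565250/6 = 1260875.)

r = 1375, b = 1260875.


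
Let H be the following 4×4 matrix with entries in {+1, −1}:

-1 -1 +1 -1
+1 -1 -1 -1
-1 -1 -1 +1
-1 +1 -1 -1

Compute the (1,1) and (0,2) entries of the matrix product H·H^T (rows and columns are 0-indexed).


Row 0 of H: [-1, -1, 1, -1].
Row 1 of H: [1, -1, -1, -1].
Row 2 of H: [-1, -1, -1, 1].
(H·H^T)[1][1] = Σ_j H[1][j]·H[1][j] = (1)² + (-1)² + (-1)² + (-1)² = 1 + 1 + 1 + 1 = 4.
(H·H^T)[0][2] = Σ_j H[0][j]·H[2][j] = (-1)·(-1) + (-1)·(-1) + (1)·(-1) + (-1)·(1) = 1 + 1 + -1 + -1 = 0.
So rows 0 and 2 are orthogonal; the diagonal entry equals n = 4.

(1,1) entry = 4; (0,2) entry = 0.


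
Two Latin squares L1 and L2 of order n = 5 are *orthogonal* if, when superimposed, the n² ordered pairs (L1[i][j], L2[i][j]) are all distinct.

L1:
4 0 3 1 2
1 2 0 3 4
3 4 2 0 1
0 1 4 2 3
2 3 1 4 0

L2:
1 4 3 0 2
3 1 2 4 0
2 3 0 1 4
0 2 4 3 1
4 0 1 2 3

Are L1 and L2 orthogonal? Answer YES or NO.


Form the n² = 25 superimposed pairs (L1[i][j], L2[i][j]), row by row (rows and columns indexed from 0):
row 0: (4,1) (0,4) (3,3) (1,0) (2,2)
row 1: (1,3) (2,1) (0,2) (3,4) (4,0)
row 2: (3,2) (4,3) (2,0) (0,1) (1,4)
row 3: (0,0) (1,2) (4,4) (2,3) (3,1)
row 4: (2,4) (3,0) (1,1) (4,2) (0,3)
Orthogonality requires all 25 pairs distinct.
Check by first coordinate: for each symbol s of L1, list the L2 entries in the n cells where L1 = s; they must all differ.
  L1 = 0: L2 entries (in reading order) 4, 2, 1, 0, 3 — all 5 distinct ✓
  L1 = 1: L2 entries (in reading order) 0, 3, 4, 2, 1 — all 5 distinct ✓
  L1 = 2: L2 entries (in reading order) 2, 1, 0, 3, 4 — all 5 distinct ✓
  L1 = 3: L2 entries (in reading order) 3, 4, 2, 1, 0 — all 5 distinct ✓
  L1 = 4: L2 entries (in reading order) 1, 0, 3, 4, 2 — all 5 distinct ✓
Every symbol of L1 meets every symbol of L2 exactly once, so all 25 pairs are distinct (25 of 25).
Conclusion: YES.

YES


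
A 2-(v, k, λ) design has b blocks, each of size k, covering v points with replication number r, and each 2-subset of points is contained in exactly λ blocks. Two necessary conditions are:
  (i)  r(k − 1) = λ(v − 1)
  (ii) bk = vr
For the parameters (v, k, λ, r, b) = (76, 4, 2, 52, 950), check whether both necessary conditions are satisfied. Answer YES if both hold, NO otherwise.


Condition (i): r(k − 1) = 52·3 = 156; λ(v − 1) = 2·75 = 150. Match? NO.
Condition (ii): bk = 950·4 = 3800; vr = 76·52 = 3952. Match? NO.
Both conditions hold? NO.

NO


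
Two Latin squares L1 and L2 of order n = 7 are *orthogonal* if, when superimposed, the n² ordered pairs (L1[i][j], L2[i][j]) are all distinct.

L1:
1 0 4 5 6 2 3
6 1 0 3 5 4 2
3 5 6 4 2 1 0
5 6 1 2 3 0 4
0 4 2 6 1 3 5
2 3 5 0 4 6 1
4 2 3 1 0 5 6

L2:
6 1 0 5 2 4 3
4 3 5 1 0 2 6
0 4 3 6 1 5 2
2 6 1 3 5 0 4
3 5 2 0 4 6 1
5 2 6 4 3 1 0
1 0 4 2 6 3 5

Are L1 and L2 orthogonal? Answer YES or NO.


Form the n² = 49 superimposed pairs (L1[i][j], L2[i][j]), row by row (rows and columns indexed from 0):
row 0: (1,6) (0,1) (4,0) (5,5) (6,2) (2,4) (3,3)
row 1: (6,4) (1,3) (0,5) (3,1) (5,0) (4,2) (2,6)
row 2: (3,0) (5,4) (6,3) (4,6) (2,1) (1,5) (0,2)
row 3: (5,2) (6,6) (1,1) (2,3) (3,5) (0,0) (4,4)
row 4: (0,3) (4,5) (2,2) (6,0) (1,4) (3,6) (5,1)
row 5: (2,5) (3,2) (5,6) (0,4) (4,3) (6,1) (1,0)
row 6: (4,1) (2,0) (3,4) (1,2) (0,6) (5,3) (6,5)
Orthogonality requires all 49 pairs distinct.
Check by first coordinate: for each symbol s of L1, list the L2 entries in the n cells where L1 = s; they must all differ.
  L1 = 0: L2 entries (in reading order) 1, 5, 2, 0, 3, 4, 6 — all 7 distinct ✓
  L1 = 1: L2 entries (in reading order) 6, 3, 5, 1, 4, 0, 2 — all 7 distinct ✓
  L1 = 2: L2 entries (in reading order) 4, 6, 1, 3, 2, 5, 0 — all 7 distinct ✓
  L1 = 3: L2 entries (in reading order) 3, 1, 0, 5, 6, 2, 4 — all 7 distinct ✓
  L1 = 4: L2 entries (in reading order) 0, 2, 6, 4, 5, 3, 1 — all 7 distinct ✓
  L1 = 5: L2 entries (in reading order) 5, 0, 4, 2, 1, 6, 3 — all 7 distinct ✓
  L1 = 6: L2 entries (in reading order) 2, 4, 3, 6, 0, 1, 5 — all 7 distinct ✓
Every symbol of L1 meets every symbol of L2 exactly once, so all 49 pairs are distinct (49 of 49).
Conclusion: YES.

YES


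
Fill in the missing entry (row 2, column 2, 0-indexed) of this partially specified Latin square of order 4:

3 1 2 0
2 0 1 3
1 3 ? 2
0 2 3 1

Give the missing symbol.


Row 2 contains symbols [1, 2, 3] — missing [0].
Column 2 contains symbols [1, 2, 3] — missing [0].
The missing symbol must appear in both missing sets; intersection = [0].
Therefore the hidden value is 0.

Missing value = 0.


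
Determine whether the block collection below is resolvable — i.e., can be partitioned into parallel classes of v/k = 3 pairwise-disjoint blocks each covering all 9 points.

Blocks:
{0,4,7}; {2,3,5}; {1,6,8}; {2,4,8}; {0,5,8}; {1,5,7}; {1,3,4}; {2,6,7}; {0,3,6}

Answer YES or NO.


v = 9, block size k = 3, number of blocks = 9.
For resolvability, blocks must partition into parallel classes of size v/k = 3.
Total blocks must therefore be a multiple of 3: 9 = 3·3 + 0 ⇒ divisible ✓.
Greedy packing gives 3 candidate class(es). Each should be a full parallel class (size 3, covers all 9 points).
  Class 1 (3 blocks): {0,4,7}; {2,3,5}; {1,6,8}. Points covered: [0, 1, 2, 3, 4, 5, 6, 7, 8].
  Class 2 (3 blocks): {2,4,8}; {1,5,7}; {0,3,6}. Points covered: [0, 1, 2, 3, 4, 5, 6, 7, 8].
  Class 3 (3 blocks): {0,5,8}; {1,3,4}; {2,6,7}. Points covered: [0, 1, 2, 3, 4, 5, 6, 7, 8].
All classes full (size 3)? YES. All classes cover every point? YES.
Resolvable? YES.

YES


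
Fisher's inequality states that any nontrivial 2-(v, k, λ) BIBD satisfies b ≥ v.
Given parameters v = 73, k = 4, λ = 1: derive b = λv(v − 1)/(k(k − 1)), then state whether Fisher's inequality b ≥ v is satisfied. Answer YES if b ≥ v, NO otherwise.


b = λv(v − 1)/(k(k − 1)) = 1·73·72/(4·3) = 5256/12 = 438.
Compare with v = 73: b ≥ v, so Fisher's inequality holds.

YES


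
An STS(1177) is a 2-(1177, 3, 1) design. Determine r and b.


An STS(v) is a 2-(v, 3, 1) BIBD: block size k = 3, λ = 1.
Replication: r(k − 1) = λ(v − 1) ⇒ r·2 = 1177 − 1 = 1176 ⇒ r = 588.
Block count: bk = vr ⇒ b·3 = 1177·588 = 692076 ⇒ b = 230692.
(Check via b = v(v − 1)/6 = 1177·1176/6 = 1384152/6 = 230692.)

r = 588, b = 230692.


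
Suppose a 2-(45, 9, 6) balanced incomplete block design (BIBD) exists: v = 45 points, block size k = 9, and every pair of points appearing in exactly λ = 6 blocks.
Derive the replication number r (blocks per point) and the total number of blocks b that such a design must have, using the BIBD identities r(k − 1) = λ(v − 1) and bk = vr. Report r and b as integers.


Any 2-(v, k, λ) BIBD satisfies two necessary conditions:
  (i)  Each point sits in r blocks, and counting incidences through any fixed point gives r(k − 1) = λ(v − 1), so r = λ(v − 1)/(k − 1).
  (ii) Total incidences bk = vr, so b = vr/k.
Step 1: r = λ(v − 1)/(k − 1) = 6·(45 − 1)/(9 − 1) = 6·44/8 = 264/8 = 33.
Step 2: b = vr/k = 45·33/9 = 1485/9 = 165.
Check integrality: r = 33 ∈ Z ✓, b = 165 ∈ Z ✓.
(These identities are necessary conditions: they determine r and b for any design with these parameters, but do not by themselves prove that one exists.)

r = 33, b = 165.


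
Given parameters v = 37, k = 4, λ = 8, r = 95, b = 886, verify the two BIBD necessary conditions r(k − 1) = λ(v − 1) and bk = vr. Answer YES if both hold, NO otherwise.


Condition (i): r(k − 1) = 95·3 = 285; λ(v − 1) = 8·36 = 288. Match? NO.
Condition (ii): bk = 886·4 = 3544; vr = 37·95 = 3515. Match? NO.
Both conditions hold? NO.

NO


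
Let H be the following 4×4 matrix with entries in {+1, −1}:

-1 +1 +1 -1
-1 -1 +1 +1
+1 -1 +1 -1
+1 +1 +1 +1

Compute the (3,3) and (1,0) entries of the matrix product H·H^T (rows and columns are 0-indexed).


Row 0 of H: [-1, 1, 1, -1].
Row 1 of H: [-1, -1, 1, 1].
Row 3 of H: [1, 1, 1, 1].
(H·H^T)[3][3] = Σ_j H[3][j]·H[3][j] = (1)² + (1)² + (1)² + (1)² = 1 + 1 + 1 + 1 = 4.
(H·H^T)[1][0] = Σ_j H[1][j]·H[0][j] = (-1)·(-1) + (-1)·(1) + (1)·(1) + (1)·(-1) = 1 + -1 + 1 + -1 = 0.
So rows 1 and 0 are orthogonal; the diagonal entry equals n = 4.

(3,3) entry = 4; (1,0) entry = 0.


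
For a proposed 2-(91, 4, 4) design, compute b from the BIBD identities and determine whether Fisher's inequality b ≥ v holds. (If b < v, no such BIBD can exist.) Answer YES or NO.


b = λv(v − 1)/(k(k − 1)) = 4·91·90/(4·3) = 32760/12 = 2730.
Compare with v = 91: b ≥ v, so Fisher's inequality holds.

YES


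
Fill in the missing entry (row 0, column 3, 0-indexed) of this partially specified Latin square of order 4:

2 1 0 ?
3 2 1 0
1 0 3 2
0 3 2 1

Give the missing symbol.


Row 0 contains symbols [0, 1, 2] — missing [3].
Column 3 contains symbols [0, 1, 2] — missing [3].
The missing symbol must appear in both missing sets; intersection = [3].
Therefore the hidden value is 3.

Missing value = 3.


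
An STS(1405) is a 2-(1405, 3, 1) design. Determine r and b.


An STS(v) is a 2-(v, 3, 1) BIBD: block size k = 3, λ = 1.
Replication: r(k − 1) = λ(v − 1) ⇒ r·2 = 1405 − 1 = 1404 ⇒ r = 702.
Block count: b = v(v − 1)/6 = 1405·1404/6 = 1972620/6 = 328770.

r = 702, b = 328770.


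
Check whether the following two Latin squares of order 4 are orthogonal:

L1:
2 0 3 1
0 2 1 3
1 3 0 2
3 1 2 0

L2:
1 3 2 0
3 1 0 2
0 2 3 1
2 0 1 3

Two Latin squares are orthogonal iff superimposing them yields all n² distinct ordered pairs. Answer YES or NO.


Form the n² = 16 superimposed pairs (L1[i][j], L2[i][j]), row by row (rows and columns indexed from 0):
row 0: (2,1) (0,3) (3,2) (1,0)
row 1: (0,3) (2,1) (1,0) (3,2)
row 2: (1,0) (3,2) (0,3) (2,1)
row 3: (3,2) (1,0) (2,1) (0,3)
Orthogonality requires all 16 pairs distinct.
But the pair (0,3) repeats: cell (0,1) has L1 = 0, L2 = 3, and cell (1,0) has L1 = 0, L2 = 3.
A repeated pair means some other pair never occurs (only 4 distinct pairs out of 16), so the squares are not orthogonal.
Conclusion: NO.

NO


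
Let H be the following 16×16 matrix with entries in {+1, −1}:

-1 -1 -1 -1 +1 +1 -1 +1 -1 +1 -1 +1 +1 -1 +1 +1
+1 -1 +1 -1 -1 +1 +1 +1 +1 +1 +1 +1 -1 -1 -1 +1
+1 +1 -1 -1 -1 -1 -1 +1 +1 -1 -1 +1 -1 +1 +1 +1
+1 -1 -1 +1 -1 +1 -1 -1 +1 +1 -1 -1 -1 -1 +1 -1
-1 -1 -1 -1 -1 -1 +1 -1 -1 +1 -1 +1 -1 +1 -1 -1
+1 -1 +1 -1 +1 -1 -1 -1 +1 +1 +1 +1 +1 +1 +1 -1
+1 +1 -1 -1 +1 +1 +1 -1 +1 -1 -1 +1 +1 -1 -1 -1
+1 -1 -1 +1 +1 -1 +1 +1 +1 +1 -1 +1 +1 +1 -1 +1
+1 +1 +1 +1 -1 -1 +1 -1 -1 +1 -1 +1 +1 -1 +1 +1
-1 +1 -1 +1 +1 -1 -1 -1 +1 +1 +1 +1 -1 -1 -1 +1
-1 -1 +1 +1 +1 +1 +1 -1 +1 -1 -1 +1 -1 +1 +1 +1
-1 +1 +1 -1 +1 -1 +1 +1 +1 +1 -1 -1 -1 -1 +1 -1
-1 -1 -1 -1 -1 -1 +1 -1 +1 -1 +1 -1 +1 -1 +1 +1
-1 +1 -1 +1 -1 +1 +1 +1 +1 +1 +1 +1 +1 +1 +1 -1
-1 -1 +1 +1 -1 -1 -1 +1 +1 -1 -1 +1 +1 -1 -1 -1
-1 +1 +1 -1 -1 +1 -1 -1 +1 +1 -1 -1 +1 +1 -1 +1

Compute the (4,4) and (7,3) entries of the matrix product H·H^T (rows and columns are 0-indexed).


Row 3 of H: [1, -1, -1, 1, -1, 1, -1, -1, 1, 1, -1, -1, -1, -1, 1, -1].
Row 4 of H: [-1, -1, -1, -1, -1, -1, 1, -1, -1, 1, -1, 1, -1, 1, -1, -1].
Row 7 of H: [1, -1, -1, 1, 1, -1, 1, 1, 1, 1, -1, 1, 1, 1, -1, 1].
(H·H^T)[4][4] = Σ_j H[4][j]·H[4][j] = (-1)² + (-1)² + (-1)² + (-1)² + (-1)² + (-1)² + (1)² + (-1)² + (-1)² + (1)² + (-1)² + (1)² + (-1)² + (1)² + (-1)² + (-1)² = 1 + 1 + 1 + 1 + 1 + 1 + 1 + 1 + 1 + 1 + 1 + 1 + 1 + 1 + 1 + 1 = 16.
(H·H^T)[7][3] = Σ_j H[7][j]·H[3][j] = (1)·(1) + (-1)·(-1) + (-1)·(-1) + (1)·(1) + (1)·(-1) + (-1)·(1) + (1)·(-1) + (1)·(-1) + (1)·(1) + (1)·(1) + (-1)·(-1) + (1)·(-1) + (1)·(-1) + (1)·(-1) + (-1)·(1) + (1)·(-1) = 1 + 1 + 1 + 1 + -1 + -1 + -1 + -1 + 1 + 1 + 1 + -1 + -1 + -1 + -1 + -1 = -2.
Rows 7 and 3 are not orthogonal (dot product = -2 ≠ 0), so H is not a Hadamard matrix.

(4,4) entry = 16; (7,3) entry = -2.


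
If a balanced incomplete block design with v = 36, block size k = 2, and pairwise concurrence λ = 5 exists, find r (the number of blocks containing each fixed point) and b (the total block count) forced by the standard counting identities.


Any 2-(v, k, λ) BIBD satisfies two necessary conditions:
  (i)  Each point sits in r blocks, and counting incidences through any fixed point gives r(k − 1) = λ(v − 1), so r = λ(v − 1)/(k − 1).
  (ii) Total incidences bk = vr, so b = vr/k.
Step 1: r = λ(v − 1)/(k − 1) = 5·(36 − 1)/(2 − 1) = 5·35/1 = 175/1 = 175.
Step 2: b = vr/k = 36·175/2 = 6300/2 = 3150.
Check integrality: r = 175 ∈ Z ✓, b = 3150 ∈ Z ✓.
(These identities are necessary conditions: they determine r and b for any design with these parameters, but do not by themselves prove that one exists.)

r = 175, b = 3150.


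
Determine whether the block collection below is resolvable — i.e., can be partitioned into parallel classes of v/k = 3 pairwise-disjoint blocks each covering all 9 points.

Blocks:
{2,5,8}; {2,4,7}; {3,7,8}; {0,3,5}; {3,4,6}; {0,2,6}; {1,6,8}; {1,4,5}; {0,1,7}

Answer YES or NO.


v = 9, block size k = 3, number of blocks = 9.
For resolvability, blocks must partition into parallel classes of size v/k = 3.
Total blocks must therefore be a multiple of 3: 9 = 3·3 + 0 ⇒ divisible ✓.
Greedy packing gives 3 candidate class(es). Each should be a full parallel class (size 3, covers all 9 points).
  Class 1 (3 blocks): {2,5,8}; {3,4,6}; {0,1,7}. Points covered: [0, 1, 2, 3, 4, 5, 6, 7, 8].
  Class 2 (3 blocks): {2,4,7}; {0,3,5}; {1,6,8}. Points covered: [0, 1, 2, 3, 4, 5, 6, 7, 8].
  Class 3 (3 blocks): {3,7,8}; {0,2,6}; {1,4,5}. Points covered: [0, 1, 2, 3, 4, 5, 6, 7, 8].
All classes full (size 3)? YES. All classes cover every point? YES.
Resolvable? YES.

YES
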